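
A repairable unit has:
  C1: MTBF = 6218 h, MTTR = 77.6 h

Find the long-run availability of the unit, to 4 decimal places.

0.9877

A(C1) = MTBF/(MTBF+MTTR) = 6218/(6218+77.6) = 0.9877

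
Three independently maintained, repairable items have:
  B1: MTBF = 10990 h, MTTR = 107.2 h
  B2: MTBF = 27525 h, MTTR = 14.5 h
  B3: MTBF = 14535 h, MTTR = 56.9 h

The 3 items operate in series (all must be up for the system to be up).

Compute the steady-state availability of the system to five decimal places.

A(B1) = MTBF/(MTBF+MTTR) = 10990/(10990+107.2) = 0.990340
A(B2) = MTBF/(MTBF+MTTR) = 27525/(27525+14.5) = 0.999473
A(B3) = MTBF/(MTBF+MTTR) = 14535/(14535+56.9) = 0.996101
Series availability: 0.990340 × 0.999473 × 0.996101 = 0.98596

0.98596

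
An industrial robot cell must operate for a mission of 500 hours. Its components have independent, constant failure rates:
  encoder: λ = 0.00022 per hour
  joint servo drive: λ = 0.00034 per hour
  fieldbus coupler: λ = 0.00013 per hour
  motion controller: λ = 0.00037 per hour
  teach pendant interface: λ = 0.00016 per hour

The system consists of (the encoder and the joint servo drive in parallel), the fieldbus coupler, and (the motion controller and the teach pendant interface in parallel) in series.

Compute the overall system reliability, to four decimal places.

0.9098

R(encoder) = exp(−0.00022 × 500) = 0.895834
R(joint servo drive) = exp(−0.00034 × 500) = 0.843665
R(fieldbus coupler) = exp(−0.00013 × 500) = 0.937067
R(motion controller) = exp(−0.00037 × 500) = 0.831104
R(teach pendant interface) = exp(−0.00016 × 500) = 0.923116
Parallel (encoder and joint servo drive): 1 − (1 − 0.895834)(1 − 0.843665) = 0.983715
Parallel (motion controller and teach pendant interface): 1 − (1 − 0.831104)(1 − 0.923116) = 0.987015
Series ([0.983715], fieldbus coupler, and [0.987015]): 0.983715 × 0.937067 × 0.987015 = 0.9098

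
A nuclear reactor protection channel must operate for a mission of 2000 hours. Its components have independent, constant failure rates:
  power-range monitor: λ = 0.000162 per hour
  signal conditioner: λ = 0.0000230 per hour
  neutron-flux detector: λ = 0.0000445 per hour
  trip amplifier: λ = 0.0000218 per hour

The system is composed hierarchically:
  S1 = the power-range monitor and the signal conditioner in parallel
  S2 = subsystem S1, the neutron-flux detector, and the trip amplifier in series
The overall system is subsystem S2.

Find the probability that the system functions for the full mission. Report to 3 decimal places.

0.865

R(power-range monitor) = exp(−0.000162 × 2000) = 0.72325
R(signal conditioner) = exp(−0.0000230 × 2000) = 0.95504
R(neutron-flux detector) = exp(−0.0000445 × 2000) = 0.91485
R(trip amplifier) = exp(−0.0000218 × 2000) = 0.95734
Parallel (power-range monitor and signal conditioner): 1 − (1 − 0.72325)(1 − 0.95504) = 0.98756
Series ([0.98756], neutron-flux detector, and trip amplifier): 0.98756 × 0.91485 × 0.95734 = 0.865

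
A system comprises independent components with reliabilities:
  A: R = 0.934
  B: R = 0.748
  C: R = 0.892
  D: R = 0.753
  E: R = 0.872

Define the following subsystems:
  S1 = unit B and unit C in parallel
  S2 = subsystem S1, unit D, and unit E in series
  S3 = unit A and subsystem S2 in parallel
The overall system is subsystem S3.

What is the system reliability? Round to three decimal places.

0.976

Parallel (B and C): 1 − (1 − 0.74800)(1 − 0.89200) = 0.97278
Series ([0.97278], D, and E): 0.97278 × 0.75300 × 0.87200 = 0.63874
Parallel (A and [0.63874]): 1 − (1 − 0.93400)(1 − 0.63874) = 0.976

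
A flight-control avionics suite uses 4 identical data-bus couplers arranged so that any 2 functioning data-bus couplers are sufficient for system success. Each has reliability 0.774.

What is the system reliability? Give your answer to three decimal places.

0.962

R = Σ_{i=2}^{4} C(4,i) p^i (1−p)^{4−i} with p = 0.774
C(4,2)·0.774^2·0.226^2 = 0.18359
C(4,3)·0.774^3·0.226^1 = 0.41917
C(4,4)·0.774^4·0.226^0 = 0.35889
Sum = 0.962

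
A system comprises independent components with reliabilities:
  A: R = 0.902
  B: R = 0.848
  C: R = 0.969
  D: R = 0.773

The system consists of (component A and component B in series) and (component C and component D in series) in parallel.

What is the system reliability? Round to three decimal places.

Series (A and B): 0.90200 × 0.84800 = 0.76490
Series (C and D): 0.96900 × 0.77300 = 0.74904
Parallel ([0.76490] and [0.74904]): 1 − (1 − 0.76490)(1 − 0.74904) = 0.941

0.941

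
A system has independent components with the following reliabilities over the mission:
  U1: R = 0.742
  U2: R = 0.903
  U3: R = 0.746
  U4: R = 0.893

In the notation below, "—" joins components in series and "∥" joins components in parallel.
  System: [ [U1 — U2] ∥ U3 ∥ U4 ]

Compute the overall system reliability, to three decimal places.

Series (U1 and U2): 0.74200 × 0.90300 = 0.67003
Parallel ([0.67003], U3, and U4): 1 − (1 − 0.67003)(1 − 0.74600)(1 − 0.89300) = 0.991

0.991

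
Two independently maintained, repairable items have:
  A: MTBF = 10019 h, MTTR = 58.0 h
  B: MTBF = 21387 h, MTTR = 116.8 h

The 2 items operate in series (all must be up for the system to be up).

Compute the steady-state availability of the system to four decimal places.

0.9888

A(A) = MTBF/(MTBF+MTTR) = 10019/(10019+58.0) = 0.994244
A(B) = MTBF/(MTBF+MTTR) = 21387/(21387+116.8) = 0.994568
Series availability: 0.994244 × 0.994568 = 0.9888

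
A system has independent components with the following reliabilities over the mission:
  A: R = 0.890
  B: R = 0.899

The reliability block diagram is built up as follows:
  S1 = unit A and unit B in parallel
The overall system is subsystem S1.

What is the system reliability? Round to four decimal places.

Parallel (A and B): 1 − (1 − 0.890000)(1 − 0.899000) = 0.9889

0.9889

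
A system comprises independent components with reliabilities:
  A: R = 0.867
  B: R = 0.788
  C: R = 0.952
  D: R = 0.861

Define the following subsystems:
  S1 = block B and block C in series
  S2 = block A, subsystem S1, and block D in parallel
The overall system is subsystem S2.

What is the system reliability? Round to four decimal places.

0.9954

Series (B and C): 0.788000 × 0.952000 = 0.750176
Parallel (A, [0.750176], and D): 1 − (1 − 0.867000)(1 − 0.750176)(1 − 0.861000) = 0.9954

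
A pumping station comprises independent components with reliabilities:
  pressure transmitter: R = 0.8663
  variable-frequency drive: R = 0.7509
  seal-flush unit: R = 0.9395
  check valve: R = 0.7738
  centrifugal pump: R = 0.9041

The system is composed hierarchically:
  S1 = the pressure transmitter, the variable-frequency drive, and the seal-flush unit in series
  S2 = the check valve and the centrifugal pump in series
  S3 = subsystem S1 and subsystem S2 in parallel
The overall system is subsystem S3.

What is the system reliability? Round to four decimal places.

Series (pressure transmitter, variable-frequency drive, and seal-flush unit): 0.866300 × 0.750900 × 0.939500 = 0.611149
Series (check valve and centrifugal pump): 0.773800 × 0.904100 = 0.699593
Parallel ([0.611149] and [0.699593]): 1 − (1 − 0.611149)(1 − 0.699593) = 0.8832

0.8832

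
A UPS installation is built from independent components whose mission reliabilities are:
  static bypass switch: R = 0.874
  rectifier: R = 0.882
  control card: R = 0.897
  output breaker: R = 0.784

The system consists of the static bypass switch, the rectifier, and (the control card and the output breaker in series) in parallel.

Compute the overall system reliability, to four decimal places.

Series (control card and output breaker): 0.897000 × 0.784000 = 0.703248
Parallel (static bypass switch, rectifier, and [0.703248]): 1 − (1 − 0.874000)(1 − 0.882000)(1 − 0.703248) = 0.9956

0.9956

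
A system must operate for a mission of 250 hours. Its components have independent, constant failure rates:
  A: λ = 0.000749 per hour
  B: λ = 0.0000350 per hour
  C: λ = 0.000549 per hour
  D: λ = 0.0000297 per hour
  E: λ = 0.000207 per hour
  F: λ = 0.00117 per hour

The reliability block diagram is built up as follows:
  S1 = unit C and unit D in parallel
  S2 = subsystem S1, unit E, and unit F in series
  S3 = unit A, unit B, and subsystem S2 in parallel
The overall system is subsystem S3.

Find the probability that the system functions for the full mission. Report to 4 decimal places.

R(A) = exp(−0.000749 × 250) = 0.829236
R(B) = exp(−0.0000350 × 250) = 0.991288
R(C) = exp(−0.000549 × 250) = 0.871752
R(D) = exp(−0.0000297 × 250) = 0.992602
R(E) = exp(−0.000207 × 250) = 0.949566
R(F) = exp(−0.00117 × 250) = 0.746395
Parallel (C and D): 1 − (1 − 0.871752)(1 − 0.992602) = 0.999051
Series ([0.999051], E, and F): 0.999051 × 0.949566 × 0.746395 = 0.708079
Parallel (A, B, and [0.708079]): 1 − (1 − 0.829236)(1 − 0.991288)(1 − 0.708079) = 0.9996

0.9996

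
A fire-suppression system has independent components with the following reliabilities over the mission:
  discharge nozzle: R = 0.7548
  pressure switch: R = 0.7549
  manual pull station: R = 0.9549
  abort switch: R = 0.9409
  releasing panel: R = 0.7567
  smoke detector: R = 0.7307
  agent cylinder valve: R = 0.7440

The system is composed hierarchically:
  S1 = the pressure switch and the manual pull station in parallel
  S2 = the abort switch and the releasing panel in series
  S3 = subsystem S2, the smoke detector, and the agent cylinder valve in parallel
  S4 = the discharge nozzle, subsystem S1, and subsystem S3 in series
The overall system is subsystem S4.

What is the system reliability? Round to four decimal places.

Parallel (pressure switch and manual pull station): 1 − (1 − 0.754900)(1 − 0.954900) = 0.988946
Series (abort switch and releasing panel): 0.940900 × 0.756700 = 0.711979
Parallel ([0.711979], smoke detector, and agent cylinder valve): 1 − (1 − 0.711979)(1 − 0.730700)(1 − 0.744000) = 0.980144
Series (discharge nozzle, [0.988946], and [0.980144]): 0.754800 × 0.988946 × 0.980144 = 0.7316

0.7316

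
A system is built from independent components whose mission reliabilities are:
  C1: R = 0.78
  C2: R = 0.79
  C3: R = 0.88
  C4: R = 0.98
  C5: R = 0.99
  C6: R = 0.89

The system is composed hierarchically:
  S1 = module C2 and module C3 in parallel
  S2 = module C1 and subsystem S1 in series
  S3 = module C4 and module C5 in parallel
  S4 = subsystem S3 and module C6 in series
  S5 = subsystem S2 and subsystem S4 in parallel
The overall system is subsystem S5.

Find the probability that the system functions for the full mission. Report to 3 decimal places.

Parallel (C2 and C3): 1 − (1 − 0.79000)(1 − 0.88000) = 0.97480
Series (C1 and [0.97480]): 0.78000 × 0.97480 = 0.76034
Parallel (C4 and C5): 1 − (1 − 0.98000)(1 − 0.99000) = 0.99980
Series ([0.99980] and C6): 0.99980 × 0.89000 = 0.88982
Parallel ([0.76034] and [0.88982]): 1 − (1 − 0.76034)(1 − 0.88982) = 0.974

0.974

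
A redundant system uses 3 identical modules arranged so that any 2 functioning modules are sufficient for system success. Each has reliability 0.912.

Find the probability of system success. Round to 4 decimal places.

0.9781

R = Σ_{i=2}^{3} C(3,i) p^i (1−p)^{3−i} with p = 0.912
C(3,2)·0.912^2·0.088^1 = 0.219580
C(3,3)·0.912^3·0.088^0 = 0.758551
Sum = 0.9781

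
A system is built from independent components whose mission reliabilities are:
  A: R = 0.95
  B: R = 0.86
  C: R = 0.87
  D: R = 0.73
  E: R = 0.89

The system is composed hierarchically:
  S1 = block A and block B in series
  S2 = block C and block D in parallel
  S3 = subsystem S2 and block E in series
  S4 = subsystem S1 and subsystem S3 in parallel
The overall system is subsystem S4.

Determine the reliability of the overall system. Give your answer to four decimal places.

0.9742

Series (A and B): 0.950000 × 0.860000 = 0.817000
Parallel (C and D): 1 − (1 − 0.870000)(1 − 0.730000) = 0.964900
Series ([0.964900] and E): 0.964900 × 0.890000 = 0.858761
Parallel ([0.817000] and [0.858761]): 1 − (1 − 0.817000)(1 − 0.858761) = 0.9742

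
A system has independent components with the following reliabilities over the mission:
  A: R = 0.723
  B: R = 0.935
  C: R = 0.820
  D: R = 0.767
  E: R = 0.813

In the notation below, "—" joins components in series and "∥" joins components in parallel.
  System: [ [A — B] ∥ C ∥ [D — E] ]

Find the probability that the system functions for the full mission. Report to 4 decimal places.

0.9780

Series (A and B): 0.723000 × 0.935000 = 0.676005
Series (D and E): 0.767000 × 0.813000 = 0.623571
Parallel ([0.676005], C, and [0.623571]): 1 − (1 − 0.676005)(1 − 0.820000)(1 − 0.623571) = 0.9780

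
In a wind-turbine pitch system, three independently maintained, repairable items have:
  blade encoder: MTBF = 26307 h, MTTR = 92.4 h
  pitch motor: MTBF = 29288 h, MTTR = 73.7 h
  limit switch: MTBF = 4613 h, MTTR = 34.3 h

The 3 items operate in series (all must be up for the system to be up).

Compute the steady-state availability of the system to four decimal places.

0.9867

A(blade encoder) = MTBF/(MTBF+MTTR) = 26307/(26307+92.4) = 0.996500
A(pitch motor) = MTBF/(MTBF+MTTR) = 29288/(29288+73.7) = 0.997490
A(limit switch) = MTBF/(MTBF+MTTR) = 4613/(4613+34.3) = 0.992619
Series availability: 0.996500 × 0.997490 × 0.992619 = 0.9867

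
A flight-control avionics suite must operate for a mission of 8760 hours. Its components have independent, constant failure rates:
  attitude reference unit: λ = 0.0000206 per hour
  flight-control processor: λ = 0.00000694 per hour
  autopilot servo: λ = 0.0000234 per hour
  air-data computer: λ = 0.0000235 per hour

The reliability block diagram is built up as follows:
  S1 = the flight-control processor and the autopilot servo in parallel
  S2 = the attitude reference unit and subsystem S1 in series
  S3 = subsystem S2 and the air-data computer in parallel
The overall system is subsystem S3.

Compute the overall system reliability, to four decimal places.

R(attitude reference unit) = exp(−0.0000206 × 8760) = 0.834889
R(flight-control processor) = exp(−0.00000694 × 8760) = 0.941017
R(autopilot servo) = exp(−0.0000234 × 8760) = 0.814660
R(air-data computer) = exp(−0.0000235 × 8760) = 0.813947
Parallel (flight-control processor and autopilot servo): 1 − (1 − 0.941017)(1 − 0.814660) = 0.989068
Series (attitude reference unit and [0.989068]): 0.834889 × 0.989068 = 0.825762
Parallel ([0.825762] and air-data computer): 1 − (1 − 0.825762)(1 − 0.813947) = 0.9676

0.9676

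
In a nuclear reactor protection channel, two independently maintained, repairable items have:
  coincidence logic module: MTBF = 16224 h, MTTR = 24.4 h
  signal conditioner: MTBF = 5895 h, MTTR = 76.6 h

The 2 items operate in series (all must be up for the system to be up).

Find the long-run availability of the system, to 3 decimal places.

A(coincidence logic module) = MTBF/(MTBF+MTTR) = 16224/(16224+24.4) = 0.998498
A(signal conditioner) = MTBF/(MTBF+MTTR) = 5895/(5895+76.6) = 0.987173
Series availability: 0.998498 × 0.987173 = 0.986

0.986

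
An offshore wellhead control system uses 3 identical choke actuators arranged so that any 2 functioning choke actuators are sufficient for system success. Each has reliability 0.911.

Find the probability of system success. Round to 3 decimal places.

0.978

R = Σ_{i=2}^{3} C(3,i) p^i (1−p)^{3−i} with p = 0.911
C(3,2)·0.911^2·0.089^1 = 0.22159
C(3,3)·0.911^3·0.089^0 = 0.75606
Sum = 0.978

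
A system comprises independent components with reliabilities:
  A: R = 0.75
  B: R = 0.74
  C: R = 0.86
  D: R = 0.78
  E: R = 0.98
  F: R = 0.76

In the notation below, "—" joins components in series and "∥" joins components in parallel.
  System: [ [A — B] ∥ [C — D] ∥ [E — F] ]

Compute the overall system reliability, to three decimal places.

Series (A and B): 0.75000 × 0.74000 = 0.55500
Series (C and D): 0.86000 × 0.78000 = 0.67080
Series (E and F): 0.98000 × 0.76000 = 0.74480
Parallel ([0.55500], [0.67080], and [0.74480]): 1 − (1 − 0.55500)(1 − 0.67080)(1 − 0.74480) = 0.963

0.963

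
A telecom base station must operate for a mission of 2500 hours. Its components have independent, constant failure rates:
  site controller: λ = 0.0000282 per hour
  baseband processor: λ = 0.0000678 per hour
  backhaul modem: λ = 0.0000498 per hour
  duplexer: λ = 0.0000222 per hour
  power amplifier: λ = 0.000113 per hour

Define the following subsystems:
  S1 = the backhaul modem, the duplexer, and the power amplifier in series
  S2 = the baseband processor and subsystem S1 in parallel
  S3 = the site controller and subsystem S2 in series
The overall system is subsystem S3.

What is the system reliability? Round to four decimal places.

0.8781

R(site controller) = exp(−0.0000282 × 2500) = 0.931928
R(baseband processor) = exp(−0.0000678 × 2500) = 0.844087
R(backhaul modem) = exp(−0.0000498 × 2500) = 0.882938
R(duplexer) = exp(−0.0000222 × 2500) = 0.946012
R(power amplifier) = exp(−0.000113 × 2500) = 0.753897
Series (backhaul modem, duplexer, and power amplifier): 0.882938 × 0.946012 × 0.753897 = 0.629708
Parallel (baseband processor and [0.629708]): 1 − (1 − 0.844087)(1 − 0.629708) = 0.942267
Series (site controller and [0.942267]): 0.931928 × 0.942267 = 0.8781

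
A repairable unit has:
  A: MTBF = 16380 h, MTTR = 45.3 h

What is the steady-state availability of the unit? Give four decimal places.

A(A) = MTBF/(MTBF+MTTR) = 16380/(16380+45.3) = 0.9972

0.9972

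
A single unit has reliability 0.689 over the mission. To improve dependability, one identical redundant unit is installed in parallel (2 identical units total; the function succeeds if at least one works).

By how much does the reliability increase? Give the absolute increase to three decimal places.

0.214

R_before = 0.689
R_after = 1 − (1 − 0.689)^2 = 0.903
ΔR = 0.903 − 0.689 = 0.214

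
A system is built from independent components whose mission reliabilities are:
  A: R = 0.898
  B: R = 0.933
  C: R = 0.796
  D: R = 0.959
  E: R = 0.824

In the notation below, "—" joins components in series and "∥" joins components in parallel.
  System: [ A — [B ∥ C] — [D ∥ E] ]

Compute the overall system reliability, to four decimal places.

Parallel (B and C): 1 − (1 − 0.933000)(1 − 0.796000) = 0.986332
Parallel (D and E): 1 − (1 − 0.959000)(1 − 0.824000) = 0.992784
Series (A, [0.986332], and [0.992784]): 0.898000 × 0.986332 × 0.992784 = 0.8793

0.8793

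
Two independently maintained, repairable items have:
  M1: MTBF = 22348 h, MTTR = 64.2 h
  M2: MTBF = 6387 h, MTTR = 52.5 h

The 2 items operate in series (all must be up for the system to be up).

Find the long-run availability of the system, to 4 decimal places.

0.9890

A(M1) = MTBF/(MTBF+MTTR) = 22348/(22348+64.2) = 0.997135
A(M2) = MTBF/(MTBF+MTTR) = 6387/(6387+52.5) = 0.991847
Series availability: 0.997135 × 0.991847 = 0.9890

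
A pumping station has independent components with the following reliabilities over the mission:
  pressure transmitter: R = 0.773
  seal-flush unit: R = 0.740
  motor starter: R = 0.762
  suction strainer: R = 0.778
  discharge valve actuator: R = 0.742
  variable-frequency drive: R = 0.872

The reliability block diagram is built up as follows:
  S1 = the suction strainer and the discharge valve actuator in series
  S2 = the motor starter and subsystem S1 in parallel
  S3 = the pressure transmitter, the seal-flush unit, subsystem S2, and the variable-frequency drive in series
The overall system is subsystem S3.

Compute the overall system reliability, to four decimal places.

0.4486

Series (suction strainer and discharge valve actuator): 0.778000 × 0.742000 = 0.577276
Parallel (motor starter and [0.577276]): 1 − (1 − 0.762000)(1 − 0.577276) = 0.899392
Series (pressure transmitter, seal-flush unit, [0.899392], and variable-frequency drive): 0.773000 × 0.740000 × 0.899392 × 0.872000 = 0.4486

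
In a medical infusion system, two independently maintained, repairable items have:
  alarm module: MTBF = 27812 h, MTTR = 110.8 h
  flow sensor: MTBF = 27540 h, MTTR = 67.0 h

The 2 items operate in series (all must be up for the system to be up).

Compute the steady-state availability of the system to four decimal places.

A(alarm module) = MTBF/(MTBF+MTTR) = 27812/(27812+110.8) = 0.996032
A(flow sensor) = MTBF/(MTBF+MTTR) = 27540/(27540+67.0) = 0.997573
Series availability: 0.996032 × 0.997573 = 0.9936

0.9936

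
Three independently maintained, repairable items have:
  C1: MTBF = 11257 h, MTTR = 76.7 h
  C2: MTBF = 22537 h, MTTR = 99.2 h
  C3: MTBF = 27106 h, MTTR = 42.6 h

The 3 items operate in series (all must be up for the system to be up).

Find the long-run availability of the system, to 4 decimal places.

A(C1) = MTBF/(MTBF+MTTR) = 11257/(11257+76.7) = 0.993233
A(C2) = MTBF/(MTBF+MTTR) = 22537/(22537+99.2) = 0.995618
A(C3) = MTBF/(MTBF+MTTR) = 27106/(27106+42.6) = 0.998431
Series availability: 0.993233 × 0.995618 × 0.998431 = 0.9873

0.9873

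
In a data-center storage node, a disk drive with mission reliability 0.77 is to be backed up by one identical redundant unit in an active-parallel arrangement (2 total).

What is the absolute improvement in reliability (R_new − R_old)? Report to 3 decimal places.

0.177

R_before = 0.77
R_after = 1 − (1 − 0.77)^2 = 0.947
ΔR = 0.947 − 0.77 = 0.177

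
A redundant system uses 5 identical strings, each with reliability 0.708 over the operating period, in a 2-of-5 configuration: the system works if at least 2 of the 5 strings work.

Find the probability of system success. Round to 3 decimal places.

R = Σ_{i=2}^{5} C(5,i) p^i (1−p)^{5−i} with p = 0.708
C(5,2)·0.708^2·0.292^3 = 0.12480
C(5,3)·0.708^3·0.292^2 = 0.30260
C(5,4)·0.708^4·0.292^1 = 0.36685
C(5,5)·0.708^5·0.292^0 = 0.17790
Sum = 0.972

0.972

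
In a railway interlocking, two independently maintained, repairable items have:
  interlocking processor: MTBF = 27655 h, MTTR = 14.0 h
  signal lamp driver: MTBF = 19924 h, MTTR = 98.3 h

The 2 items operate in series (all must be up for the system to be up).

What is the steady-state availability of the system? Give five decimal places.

0.99459

A(interlocking processor) = MTBF/(MTBF+MTTR) = 27655/(27655+14.0) = 0.999494
A(signal lamp driver) = MTBF/(MTBF+MTTR) = 19924/(19924+98.3) = 0.995090
Series availability: 0.999494 × 0.995090 = 0.99459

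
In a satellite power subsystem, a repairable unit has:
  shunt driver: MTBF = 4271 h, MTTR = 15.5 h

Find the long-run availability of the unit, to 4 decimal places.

A(shunt driver) = MTBF/(MTBF+MTTR) = 4271/(4271+15.5) = 0.9964

0.9964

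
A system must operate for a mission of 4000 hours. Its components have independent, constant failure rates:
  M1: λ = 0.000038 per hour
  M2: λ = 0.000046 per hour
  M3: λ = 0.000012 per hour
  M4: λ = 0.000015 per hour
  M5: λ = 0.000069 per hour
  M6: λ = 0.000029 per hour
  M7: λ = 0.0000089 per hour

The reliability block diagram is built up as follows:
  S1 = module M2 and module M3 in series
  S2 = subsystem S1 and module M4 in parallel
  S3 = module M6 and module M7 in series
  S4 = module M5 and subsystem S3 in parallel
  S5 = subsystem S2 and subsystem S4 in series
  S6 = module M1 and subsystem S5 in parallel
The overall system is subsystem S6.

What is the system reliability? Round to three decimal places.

R(M1) = exp(−0.000038 × 4000) = 0.85899
R(M2) = exp(−0.000046 × 4000) = 0.83194
R(M3) = exp(−0.000012 × 4000) = 0.95313
R(M4) = exp(−0.000015 × 4000) = 0.94176
R(M5) = exp(−0.000069 × 4000) = 0.75881
R(M6) = exp(−0.000029 × 4000) = 0.89048
R(M7) = exp(−0.0000089 × 4000) = 0.96503
Series (M2 and M3): 0.83194 × 0.95313 = 0.79295
Parallel ([0.79295] and M4): 1 − (1 − 0.79295)(1 − 0.94176) = 0.98794
Series (M6 and M7): 0.89048 × 0.96503 = 0.85934
Parallel (M5 and [0.85934]): 1 − (1 − 0.75881)(1 − 0.85934) = 0.96607
Series ([0.98794] and [0.96607]): 0.98794 × 0.96607 = 0.95442
Parallel (M1 and [0.95442]): 1 − (1 − 0.85899)(1 − 0.95442) = 0.994

0.994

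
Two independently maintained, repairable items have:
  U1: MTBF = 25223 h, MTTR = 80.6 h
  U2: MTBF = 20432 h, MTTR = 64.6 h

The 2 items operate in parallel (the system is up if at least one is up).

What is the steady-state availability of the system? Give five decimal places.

0.99999

A(U1) = MTBF/(MTBF+MTTR) = 25223/(25223+80.6) = 0.996815
A(U2) = MTBF/(MTBF+MTTR) = 20432/(20432+64.6) = 0.996848
Parallel availability: 1 − (1 − 0.996815)(1 − 0.996848) = 0.99999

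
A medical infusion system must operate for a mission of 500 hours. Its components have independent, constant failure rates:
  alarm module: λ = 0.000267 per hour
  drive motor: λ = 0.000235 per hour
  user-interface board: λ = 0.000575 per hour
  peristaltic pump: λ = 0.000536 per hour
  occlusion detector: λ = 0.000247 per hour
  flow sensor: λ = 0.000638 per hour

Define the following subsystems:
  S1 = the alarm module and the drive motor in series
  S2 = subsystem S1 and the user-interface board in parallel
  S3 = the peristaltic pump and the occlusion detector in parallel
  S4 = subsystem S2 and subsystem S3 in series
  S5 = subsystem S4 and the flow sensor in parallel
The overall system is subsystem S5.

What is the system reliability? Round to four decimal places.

0.9778

R(alarm module) = exp(−0.000267 × 500) = 0.875027
R(drive motor) = exp(−0.000235 × 500) = 0.889141
R(user-interface board) = exp(−0.000575 × 500) = 0.750137
R(peristaltic pump) = exp(−0.000536 × 500) = 0.764908
R(occlusion detector) = exp(−0.000247 × 500) = 0.883822
R(flow sensor) = exp(−0.000638 × 500) = 0.726876
Series (alarm module and drive motor): 0.875027 × 0.889141 = 0.778022
Parallel ([0.778022] and user-interface board): 1 − (1 − 0.778022)(1 − 0.750137) = 0.944536
Parallel (peristaltic pump and occlusion detector): 1 − (1 − 0.764908)(1 − 0.883822) = 0.972687
Series ([0.944536] and [0.972687]): 0.944536 × 0.972687 = 0.918738
Parallel ([0.918738] and flow sensor): 1 − (1 − 0.918738)(1 − 0.726876) = 0.9778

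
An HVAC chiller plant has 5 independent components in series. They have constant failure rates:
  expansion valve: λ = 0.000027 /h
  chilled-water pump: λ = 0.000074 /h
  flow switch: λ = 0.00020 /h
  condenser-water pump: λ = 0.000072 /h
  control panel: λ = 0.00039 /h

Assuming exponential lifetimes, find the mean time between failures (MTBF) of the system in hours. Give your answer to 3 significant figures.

Series of exponential components: λ_sys = Σ λ_i
λ_sys = 0.000027 + 0.000074 + 0.00020 + 0.000072 + 0.00039 = 7.6300e-04 /h
MTBF = 1 / λ_sys = 1310 h

1310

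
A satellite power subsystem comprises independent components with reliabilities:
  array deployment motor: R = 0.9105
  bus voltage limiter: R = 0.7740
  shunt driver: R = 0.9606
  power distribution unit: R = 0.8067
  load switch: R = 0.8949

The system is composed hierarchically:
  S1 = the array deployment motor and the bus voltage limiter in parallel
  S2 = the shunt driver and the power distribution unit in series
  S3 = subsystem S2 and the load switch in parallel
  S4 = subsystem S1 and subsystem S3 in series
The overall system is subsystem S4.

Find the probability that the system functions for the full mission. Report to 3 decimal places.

0.957

Parallel (array deployment motor and bus voltage limiter): 1 − (1 − 0.91050)(1 − 0.77400) = 0.97977
Series (shunt driver and power distribution unit): 0.96060 × 0.80670 = 0.77492
Parallel ([0.77492] and load switch): 1 − (1 − 0.77492)(1 − 0.89490) = 0.97634
Series ([0.97977] and [0.97634]): 0.97977 × 0.97634 = 0.957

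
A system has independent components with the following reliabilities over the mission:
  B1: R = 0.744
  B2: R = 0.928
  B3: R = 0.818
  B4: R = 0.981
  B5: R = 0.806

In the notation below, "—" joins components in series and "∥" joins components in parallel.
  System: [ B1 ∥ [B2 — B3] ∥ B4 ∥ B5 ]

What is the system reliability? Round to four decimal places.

Series (B2 and B3): 0.928000 × 0.818000 = 0.759104
Parallel (B1, [0.759104], B4, and B5): 1 − (1 − 0.744000)(1 − 0.759104)(1 − 0.981000)(1 − 0.806000) = 0.9998

0.9998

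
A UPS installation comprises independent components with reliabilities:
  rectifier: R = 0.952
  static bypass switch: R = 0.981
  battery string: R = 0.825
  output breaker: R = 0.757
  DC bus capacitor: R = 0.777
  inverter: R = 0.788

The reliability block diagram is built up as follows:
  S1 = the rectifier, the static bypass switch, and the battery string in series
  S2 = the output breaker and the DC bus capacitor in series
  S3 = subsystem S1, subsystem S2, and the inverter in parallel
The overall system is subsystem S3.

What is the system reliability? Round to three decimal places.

0.980

Series (rectifier, static bypass switch, and battery string): 0.95200 × 0.98100 × 0.82500 = 0.77048
Series (output breaker and DC bus capacitor): 0.75700 × 0.77700 = 0.58819
Parallel ([0.77048], [0.58819], and inverter): 1 − (1 − 0.77048)(1 − 0.58819)(1 − 0.78800) = 0.980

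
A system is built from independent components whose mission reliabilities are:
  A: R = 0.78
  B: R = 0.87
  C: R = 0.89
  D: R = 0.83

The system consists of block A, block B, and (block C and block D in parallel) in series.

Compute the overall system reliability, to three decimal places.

0.666

Parallel (C and D): 1 − (1 − 0.89000)(1 − 0.83000) = 0.98130
Series (A, B, and [0.98130]): 0.78000 × 0.87000 × 0.98130 = 0.666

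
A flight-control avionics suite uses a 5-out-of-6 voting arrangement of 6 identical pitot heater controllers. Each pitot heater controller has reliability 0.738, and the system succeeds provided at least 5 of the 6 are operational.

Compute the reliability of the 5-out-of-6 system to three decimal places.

R = Σ_{i=5}^{6} C(6,i) p^i (1−p)^{6−i} with p = 0.738
C(6,5)·0.738^5·0.262^1 = 0.34414
C(6,6)·0.738^6·0.262^0 = 0.16156
Sum = 0.506

0.506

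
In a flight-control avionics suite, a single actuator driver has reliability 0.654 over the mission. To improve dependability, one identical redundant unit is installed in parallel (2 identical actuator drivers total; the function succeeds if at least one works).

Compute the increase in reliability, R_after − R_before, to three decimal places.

R_before = 0.654
R_after = 1 − (1 − 0.654)^2 = 0.880
ΔR = 0.880 − 0.654 = 0.226

0.226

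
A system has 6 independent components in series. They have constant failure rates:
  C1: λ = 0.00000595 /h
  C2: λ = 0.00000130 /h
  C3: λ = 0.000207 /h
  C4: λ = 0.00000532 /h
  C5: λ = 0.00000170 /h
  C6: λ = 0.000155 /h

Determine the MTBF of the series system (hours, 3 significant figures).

Series of exponential components: λ_sys = Σ λ_i
λ_sys = 0.00000595 + 0.00000130 + 0.000207 + 0.00000532 + 0.00000170 + 0.000155 = 3.7627e-04 /h
MTBF = 1 / λ_sys = 2660 h

2660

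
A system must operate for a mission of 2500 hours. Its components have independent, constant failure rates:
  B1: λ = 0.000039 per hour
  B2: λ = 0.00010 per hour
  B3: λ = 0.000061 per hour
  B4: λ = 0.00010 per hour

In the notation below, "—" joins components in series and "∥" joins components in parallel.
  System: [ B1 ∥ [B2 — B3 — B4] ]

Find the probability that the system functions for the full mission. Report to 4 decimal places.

0.9555

R(B1) = exp(−0.000039 × 2500) = 0.907102
R(B2) = exp(−0.00010 × 2500) = 0.778801
R(B3) = exp(−0.000061 × 2500) = 0.858559
R(B4) = exp(−0.00010 × 2500) = 0.778801
Series (B2, B3, and B4): 0.778801 × 0.858559 × 0.778801 = 0.520743
Parallel (B1 and [0.520743]): 1 − (1 − 0.907102)(1 − 0.520743) = 0.9555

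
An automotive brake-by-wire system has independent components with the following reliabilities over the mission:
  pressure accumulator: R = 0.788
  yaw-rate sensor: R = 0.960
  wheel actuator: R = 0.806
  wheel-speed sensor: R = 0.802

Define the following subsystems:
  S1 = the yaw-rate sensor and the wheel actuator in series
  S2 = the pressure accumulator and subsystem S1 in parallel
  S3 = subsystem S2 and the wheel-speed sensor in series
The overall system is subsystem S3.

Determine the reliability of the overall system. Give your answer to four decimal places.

Series (yaw-rate sensor and wheel actuator): 0.960000 × 0.806000 = 0.773760
Parallel (pressure accumulator and [0.773760]): 1 − (1 − 0.788000)(1 − 0.773760) = 0.952037
Series ([0.952037] and wheel-speed sensor): 0.952037 × 0.802000 = 0.7635

0.7635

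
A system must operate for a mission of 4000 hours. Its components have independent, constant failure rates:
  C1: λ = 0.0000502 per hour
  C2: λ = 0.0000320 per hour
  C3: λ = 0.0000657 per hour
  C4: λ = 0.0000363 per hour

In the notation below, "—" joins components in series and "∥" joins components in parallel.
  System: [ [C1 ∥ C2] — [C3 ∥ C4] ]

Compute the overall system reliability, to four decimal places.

0.9476

R(C1) = exp(−0.0000502 × 4000) = 0.818076
R(C2) = exp(−0.0000320 × 4000) = 0.879853
R(C3) = exp(−0.0000657 × 4000) = 0.768896
R(C4) = exp(−0.0000363 × 4000) = 0.864849
Parallel (C1 and C2): 1 − (1 − 0.818076)(1 − 0.879853) = 0.978142
Parallel (C3 and C4): 1 − (1 − 0.768896)(1 − 0.864849) = 0.968766
Series ([0.978142] and [0.968766]): 0.978142 × 0.968766 = 0.9476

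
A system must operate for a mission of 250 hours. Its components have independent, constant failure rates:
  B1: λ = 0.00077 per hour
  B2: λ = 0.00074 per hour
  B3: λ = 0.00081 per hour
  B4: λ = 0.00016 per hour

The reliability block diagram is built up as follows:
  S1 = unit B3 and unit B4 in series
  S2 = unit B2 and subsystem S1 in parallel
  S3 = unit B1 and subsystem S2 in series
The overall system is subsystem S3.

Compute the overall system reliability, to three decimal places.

R(B1) = exp(−0.00077 × 250) = 0.82489
R(B2) = exp(−0.00074 × 250) = 0.83110
R(B3) = exp(−0.00081 × 250) = 0.81669
R(B4) = exp(−0.00016 × 250) = 0.96079
Series (B3 and B4): 0.81669 × 0.96079 = 0.78467
Parallel (B2 and [0.78467]): 1 − (1 − 0.83110)(1 − 0.78467) = 0.96363
Series (B1 and [0.96363]): 0.82489 × 0.96363 = 0.795

0.795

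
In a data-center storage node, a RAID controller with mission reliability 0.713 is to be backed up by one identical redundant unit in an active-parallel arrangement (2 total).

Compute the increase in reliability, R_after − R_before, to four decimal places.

0.2046

R_before = 0.713
R_after = 1 − (1 − 0.713)^2 = 0.9176
ΔR = 0.9176 − 0.713 = 0.2046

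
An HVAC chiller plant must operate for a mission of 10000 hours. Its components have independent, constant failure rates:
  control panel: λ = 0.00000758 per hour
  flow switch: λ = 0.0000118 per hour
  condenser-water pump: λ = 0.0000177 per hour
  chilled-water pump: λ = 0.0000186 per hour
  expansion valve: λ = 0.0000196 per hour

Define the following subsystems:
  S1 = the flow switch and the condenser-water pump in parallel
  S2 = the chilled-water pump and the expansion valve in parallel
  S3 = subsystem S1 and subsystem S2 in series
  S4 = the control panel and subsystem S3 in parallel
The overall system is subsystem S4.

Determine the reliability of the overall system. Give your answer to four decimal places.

R(control panel) = exp(−0.00000758 × 10000) = 0.927002
R(flow switch) = exp(−0.0000118 × 10000) = 0.888696
R(condenser-water pump) = exp(−0.0000177 × 10000) = 0.837780
R(chilled-water pump) = exp(−0.0000186 × 10000) = 0.830274
R(expansion valve) = exp(−0.0000196 × 10000) = 0.822012
Parallel (flow switch and condenser-water pump): 1 − (1 − 0.888696)(1 − 0.837780) = 0.981944
Parallel (chilled-water pump and expansion valve): 1 − (1 − 0.830274)(1 − 0.822012) = 0.969791
Series ([0.981944] and [0.969791]): 0.981944 × 0.969791 = 0.952280
Parallel (control panel and [0.952280]): 1 − (1 − 0.927002)(1 − 0.952280) = 0.9965

0.9965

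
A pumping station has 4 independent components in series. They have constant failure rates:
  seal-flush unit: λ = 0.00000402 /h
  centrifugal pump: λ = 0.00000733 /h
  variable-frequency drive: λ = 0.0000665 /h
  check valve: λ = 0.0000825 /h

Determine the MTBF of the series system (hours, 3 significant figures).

Series of exponential components: λ_sys = Σ λ_i
λ_sys = 0.00000402 + 0.00000733 + 0.0000665 + 0.0000825 = 1.6035e-04 /h
MTBF = 1 / λ_sys = 6240 h

6240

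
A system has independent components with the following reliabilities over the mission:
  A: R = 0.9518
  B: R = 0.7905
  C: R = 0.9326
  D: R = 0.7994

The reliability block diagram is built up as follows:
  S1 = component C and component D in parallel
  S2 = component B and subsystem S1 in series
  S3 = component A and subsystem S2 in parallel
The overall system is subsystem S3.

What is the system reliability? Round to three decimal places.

0.989

Parallel (C and D): 1 − (1 − 0.93260)(1 − 0.79940) = 0.98648
Series (B and [0.98648]): 0.79050 × 0.98648 = 0.77981
Parallel (A and [0.77981]): 1 − (1 − 0.95180)(1 − 0.77981) = 0.989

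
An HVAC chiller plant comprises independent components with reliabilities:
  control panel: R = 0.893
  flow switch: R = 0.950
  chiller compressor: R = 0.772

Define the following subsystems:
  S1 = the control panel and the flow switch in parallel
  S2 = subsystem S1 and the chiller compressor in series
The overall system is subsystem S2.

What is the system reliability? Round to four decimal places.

Parallel (control panel and flow switch): 1 − (1 − 0.893000)(1 − 0.950000) = 0.994650
Series ([0.994650] and chiller compressor): 0.994650 × 0.772000 = 0.7679

0.7679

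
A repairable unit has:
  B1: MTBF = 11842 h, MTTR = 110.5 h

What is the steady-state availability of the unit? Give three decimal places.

0.991

A(B1) = MTBF/(MTBF+MTTR) = 11842/(11842+110.5) = 0.991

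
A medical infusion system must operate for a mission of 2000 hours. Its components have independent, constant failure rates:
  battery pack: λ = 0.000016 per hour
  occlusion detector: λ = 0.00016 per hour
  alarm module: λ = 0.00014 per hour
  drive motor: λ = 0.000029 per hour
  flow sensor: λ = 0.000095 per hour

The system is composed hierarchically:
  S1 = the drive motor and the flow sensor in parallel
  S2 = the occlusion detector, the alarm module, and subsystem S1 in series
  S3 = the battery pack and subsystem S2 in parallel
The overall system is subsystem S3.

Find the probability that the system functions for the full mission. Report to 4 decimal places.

0.9856

R(battery pack) = exp(−0.000016 × 2000) = 0.968507
R(occlusion detector) = exp(−0.00016 × 2000) = 0.726149
R(alarm module) = exp(−0.00014 × 2000) = 0.755784
R(drive motor) = exp(−0.000029 × 2000) = 0.943650
R(flow sensor) = exp(−0.000095 × 2000) = 0.826959
Parallel (drive motor and flow sensor): 1 − (1 − 0.943650)(1 − 0.826959) = 0.990249
Series (occlusion detector, alarm module, and [0.990249]): 0.726149 × 0.755784 × 0.990249 = 0.543460
Parallel (battery pack and [0.543460]): 1 − (1 − 0.968507)(1 − 0.543460) = 0.9856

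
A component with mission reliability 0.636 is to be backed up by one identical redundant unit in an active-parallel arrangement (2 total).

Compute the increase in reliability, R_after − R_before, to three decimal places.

R_before = 0.636
R_after = 1 − (1 − 0.636)^2 = 0.868
ΔR = 0.868 − 0.636 = 0.232

0.232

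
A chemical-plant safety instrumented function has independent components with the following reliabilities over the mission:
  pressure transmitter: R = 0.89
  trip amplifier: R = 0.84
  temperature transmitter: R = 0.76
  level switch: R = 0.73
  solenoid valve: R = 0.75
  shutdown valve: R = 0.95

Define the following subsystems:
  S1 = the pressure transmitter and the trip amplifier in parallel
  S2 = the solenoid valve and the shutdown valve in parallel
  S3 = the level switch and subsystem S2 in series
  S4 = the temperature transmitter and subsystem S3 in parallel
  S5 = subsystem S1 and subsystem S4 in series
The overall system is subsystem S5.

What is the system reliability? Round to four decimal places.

0.9166

Parallel (pressure transmitter and trip amplifier): 1 − (1 − 0.890000)(1 − 0.840000) = 0.982400
Parallel (solenoid valve and shutdown valve): 1 − (1 − 0.750000)(1 − 0.950000) = 0.987500
Series (level switch and [0.987500]): 0.730000 × 0.987500 = 0.720875
Parallel (temperature transmitter and [0.720875]): 1 − (1 − 0.760000)(1 − 0.720875) = 0.933010
Series ([0.982400] and [0.933010]): 0.982400 × 0.933010 = 0.9166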